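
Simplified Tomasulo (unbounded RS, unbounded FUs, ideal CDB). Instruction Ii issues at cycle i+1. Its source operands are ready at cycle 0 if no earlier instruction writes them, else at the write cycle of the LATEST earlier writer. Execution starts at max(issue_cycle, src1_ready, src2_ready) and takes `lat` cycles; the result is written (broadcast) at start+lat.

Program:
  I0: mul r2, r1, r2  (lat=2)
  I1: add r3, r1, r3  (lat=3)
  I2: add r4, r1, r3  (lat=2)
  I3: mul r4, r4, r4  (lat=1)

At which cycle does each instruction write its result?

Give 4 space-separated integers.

Answer: 3 5 7 8

Derivation:
I0 mul r2: issue@1 deps=(None,None) exec_start@1 write@3
I1 add r3: issue@2 deps=(None,None) exec_start@2 write@5
I2 add r4: issue@3 deps=(None,1) exec_start@5 write@7
I3 mul r4: issue@4 deps=(2,2) exec_start@7 write@8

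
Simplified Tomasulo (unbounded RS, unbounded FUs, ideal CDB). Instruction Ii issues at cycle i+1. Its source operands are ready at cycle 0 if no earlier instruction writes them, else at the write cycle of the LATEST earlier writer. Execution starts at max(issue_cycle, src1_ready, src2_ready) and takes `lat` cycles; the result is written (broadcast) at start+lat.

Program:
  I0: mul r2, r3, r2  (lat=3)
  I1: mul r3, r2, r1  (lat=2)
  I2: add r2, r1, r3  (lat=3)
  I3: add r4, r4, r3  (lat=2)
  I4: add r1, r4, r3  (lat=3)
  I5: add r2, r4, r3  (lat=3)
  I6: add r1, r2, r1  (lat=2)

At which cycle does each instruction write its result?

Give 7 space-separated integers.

Answer: 4 6 9 8 11 11 13

Derivation:
I0 mul r2: issue@1 deps=(None,None) exec_start@1 write@4
I1 mul r3: issue@2 deps=(0,None) exec_start@4 write@6
I2 add r2: issue@3 deps=(None,1) exec_start@6 write@9
I3 add r4: issue@4 deps=(None,1) exec_start@6 write@8
I4 add r1: issue@5 deps=(3,1) exec_start@8 write@11
I5 add r2: issue@6 deps=(3,1) exec_start@8 write@11
I6 add r1: issue@7 deps=(5,4) exec_start@11 write@13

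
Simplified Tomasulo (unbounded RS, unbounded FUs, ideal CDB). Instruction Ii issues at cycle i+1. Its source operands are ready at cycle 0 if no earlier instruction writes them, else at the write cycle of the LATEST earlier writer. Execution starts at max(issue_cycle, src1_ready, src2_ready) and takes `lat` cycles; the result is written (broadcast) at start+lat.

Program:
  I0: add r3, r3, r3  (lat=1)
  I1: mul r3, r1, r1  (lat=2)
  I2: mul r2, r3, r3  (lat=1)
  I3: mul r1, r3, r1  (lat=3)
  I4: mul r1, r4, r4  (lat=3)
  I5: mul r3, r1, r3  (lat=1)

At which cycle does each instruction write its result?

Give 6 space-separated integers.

Answer: 2 4 5 7 8 9

Derivation:
I0 add r3: issue@1 deps=(None,None) exec_start@1 write@2
I1 mul r3: issue@2 deps=(None,None) exec_start@2 write@4
I2 mul r2: issue@3 deps=(1,1) exec_start@4 write@5
I3 mul r1: issue@4 deps=(1,None) exec_start@4 write@7
I4 mul r1: issue@5 deps=(None,None) exec_start@5 write@8
I5 mul r3: issue@6 deps=(4,1) exec_start@8 write@9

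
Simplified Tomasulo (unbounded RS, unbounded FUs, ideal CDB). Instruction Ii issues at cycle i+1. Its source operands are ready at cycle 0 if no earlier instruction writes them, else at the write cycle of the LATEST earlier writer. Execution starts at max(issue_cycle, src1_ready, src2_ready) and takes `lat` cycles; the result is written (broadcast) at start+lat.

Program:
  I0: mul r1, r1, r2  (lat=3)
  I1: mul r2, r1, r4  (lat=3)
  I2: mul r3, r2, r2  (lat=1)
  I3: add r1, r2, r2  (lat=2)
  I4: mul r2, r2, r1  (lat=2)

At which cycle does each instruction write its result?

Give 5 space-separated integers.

I0 mul r1: issue@1 deps=(None,None) exec_start@1 write@4
I1 mul r2: issue@2 deps=(0,None) exec_start@4 write@7
I2 mul r3: issue@3 deps=(1,1) exec_start@7 write@8
I3 add r1: issue@4 deps=(1,1) exec_start@7 write@9
I4 mul r2: issue@5 deps=(1,3) exec_start@9 write@11

Answer: 4 7 8 9 11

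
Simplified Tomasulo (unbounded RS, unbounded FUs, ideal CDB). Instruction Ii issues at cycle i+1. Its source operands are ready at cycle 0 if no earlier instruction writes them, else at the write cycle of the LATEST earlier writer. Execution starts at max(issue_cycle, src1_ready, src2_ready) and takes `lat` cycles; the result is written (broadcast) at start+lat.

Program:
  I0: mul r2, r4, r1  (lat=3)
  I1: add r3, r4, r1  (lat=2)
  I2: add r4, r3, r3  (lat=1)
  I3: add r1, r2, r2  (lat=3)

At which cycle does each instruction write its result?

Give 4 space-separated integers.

Answer: 4 4 5 7

Derivation:
I0 mul r2: issue@1 deps=(None,None) exec_start@1 write@4
I1 add r3: issue@2 deps=(None,None) exec_start@2 write@4
I2 add r4: issue@3 deps=(1,1) exec_start@4 write@5
I3 add r1: issue@4 deps=(0,0) exec_start@4 write@7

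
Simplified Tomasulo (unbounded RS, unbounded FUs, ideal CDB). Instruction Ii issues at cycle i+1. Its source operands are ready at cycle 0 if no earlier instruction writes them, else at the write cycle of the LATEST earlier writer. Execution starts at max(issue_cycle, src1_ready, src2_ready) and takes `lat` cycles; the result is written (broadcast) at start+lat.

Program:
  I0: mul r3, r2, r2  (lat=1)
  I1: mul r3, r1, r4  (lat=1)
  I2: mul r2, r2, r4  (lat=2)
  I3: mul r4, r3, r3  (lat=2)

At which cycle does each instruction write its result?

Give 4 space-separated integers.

Answer: 2 3 5 6

Derivation:
I0 mul r3: issue@1 deps=(None,None) exec_start@1 write@2
I1 mul r3: issue@2 deps=(None,None) exec_start@2 write@3
I2 mul r2: issue@3 deps=(None,None) exec_start@3 write@5
I3 mul r4: issue@4 deps=(1,1) exec_start@4 write@6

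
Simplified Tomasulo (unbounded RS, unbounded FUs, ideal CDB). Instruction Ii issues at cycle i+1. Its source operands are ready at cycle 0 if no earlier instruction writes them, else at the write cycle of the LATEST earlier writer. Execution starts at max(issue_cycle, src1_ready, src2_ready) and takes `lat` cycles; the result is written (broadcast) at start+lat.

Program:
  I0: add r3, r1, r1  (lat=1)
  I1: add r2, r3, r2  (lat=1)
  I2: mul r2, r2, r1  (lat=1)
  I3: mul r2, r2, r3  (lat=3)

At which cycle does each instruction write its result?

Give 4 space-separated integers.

I0 add r3: issue@1 deps=(None,None) exec_start@1 write@2
I1 add r2: issue@2 deps=(0,None) exec_start@2 write@3
I2 mul r2: issue@3 deps=(1,None) exec_start@3 write@4
I3 mul r2: issue@4 deps=(2,0) exec_start@4 write@7

Answer: 2 3 4 7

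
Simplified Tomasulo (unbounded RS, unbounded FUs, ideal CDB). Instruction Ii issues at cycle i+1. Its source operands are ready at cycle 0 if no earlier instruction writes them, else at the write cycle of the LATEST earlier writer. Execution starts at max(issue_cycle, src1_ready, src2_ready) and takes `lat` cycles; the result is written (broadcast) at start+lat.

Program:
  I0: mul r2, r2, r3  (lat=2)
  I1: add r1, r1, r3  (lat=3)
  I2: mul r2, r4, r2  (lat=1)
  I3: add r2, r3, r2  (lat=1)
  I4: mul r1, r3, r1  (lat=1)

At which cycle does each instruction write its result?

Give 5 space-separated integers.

Answer: 3 5 4 5 6

Derivation:
I0 mul r2: issue@1 deps=(None,None) exec_start@1 write@3
I1 add r1: issue@2 deps=(None,None) exec_start@2 write@5
I2 mul r2: issue@3 deps=(None,0) exec_start@3 write@4
I3 add r2: issue@4 deps=(None,2) exec_start@4 write@5
I4 mul r1: issue@5 deps=(None,1) exec_start@5 write@6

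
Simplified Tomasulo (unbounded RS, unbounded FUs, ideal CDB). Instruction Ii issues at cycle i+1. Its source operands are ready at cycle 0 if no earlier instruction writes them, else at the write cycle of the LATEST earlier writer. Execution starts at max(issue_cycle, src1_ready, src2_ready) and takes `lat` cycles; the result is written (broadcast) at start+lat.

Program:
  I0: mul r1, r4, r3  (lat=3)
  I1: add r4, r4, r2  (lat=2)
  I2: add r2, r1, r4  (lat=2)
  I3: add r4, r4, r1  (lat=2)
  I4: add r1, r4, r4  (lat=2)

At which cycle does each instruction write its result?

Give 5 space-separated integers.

I0 mul r1: issue@1 deps=(None,None) exec_start@1 write@4
I1 add r4: issue@2 deps=(None,None) exec_start@2 write@4
I2 add r2: issue@3 deps=(0,1) exec_start@4 write@6
I3 add r4: issue@4 deps=(1,0) exec_start@4 write@6
I4 add r1: issue@5 deps=(3,3) exec_start@6 write@8

Answer: 4 4 6 6 8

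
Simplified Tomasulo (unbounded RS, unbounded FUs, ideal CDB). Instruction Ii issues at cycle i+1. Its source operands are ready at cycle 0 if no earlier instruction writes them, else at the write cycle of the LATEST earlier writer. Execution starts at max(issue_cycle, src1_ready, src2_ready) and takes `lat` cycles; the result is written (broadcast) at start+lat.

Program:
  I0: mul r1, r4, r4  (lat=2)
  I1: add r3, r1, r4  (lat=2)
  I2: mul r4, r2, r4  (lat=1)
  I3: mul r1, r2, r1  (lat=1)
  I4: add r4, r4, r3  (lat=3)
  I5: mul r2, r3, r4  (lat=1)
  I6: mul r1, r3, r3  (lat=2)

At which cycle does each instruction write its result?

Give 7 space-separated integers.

Answer: 3 5 4 5 8 9 9

Derivation:
I0 mul r1: issue@1 deps=(None,None) exec_start@1 write@3
I1 add r3: issue@2 deps=(0,None) exec_start@3 write@5
I2 mul r4: issue@3 deps=(None,None) exec_start@3 write@4
I3 mul r1: issue@4 deps=(None,0) exec_start@4 write@5
I4 add r4: issue@5 deps=(2,1) exec_start@5 write@8
I5 mul r2: issue@6 deps=(1,4) exec_start@8 write@9
I6 mul r1: issue@7 deps=(1,1) exec_start@7 write@9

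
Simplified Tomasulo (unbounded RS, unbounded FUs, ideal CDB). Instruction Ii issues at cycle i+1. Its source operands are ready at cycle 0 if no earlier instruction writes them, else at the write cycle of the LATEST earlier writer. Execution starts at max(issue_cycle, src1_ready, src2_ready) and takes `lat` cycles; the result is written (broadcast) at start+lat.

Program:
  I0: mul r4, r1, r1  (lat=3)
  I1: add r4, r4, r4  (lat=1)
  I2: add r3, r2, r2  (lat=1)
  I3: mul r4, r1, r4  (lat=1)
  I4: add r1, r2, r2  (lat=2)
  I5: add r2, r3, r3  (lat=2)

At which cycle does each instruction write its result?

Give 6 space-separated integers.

Answer: 4 5 4 6 7 8

Derivation:
I0 mul r4: issue@1 deps=(None,None) exec_start@1 write@4
I1 add r4: issue@2 deps=(0,0) exec_start@4 write@5
I2 add r3: issue@3 deps=(None,None) exec_start@3 write@4
I3 mul r4: issue@4 deps=(None,1) exec_start@5 write@6
I4 add r1: issue@5 deps=(None,None) exec_start@5 write@7
I5 add r2: issue@6 deps=(2,2) exec_start@6 write@8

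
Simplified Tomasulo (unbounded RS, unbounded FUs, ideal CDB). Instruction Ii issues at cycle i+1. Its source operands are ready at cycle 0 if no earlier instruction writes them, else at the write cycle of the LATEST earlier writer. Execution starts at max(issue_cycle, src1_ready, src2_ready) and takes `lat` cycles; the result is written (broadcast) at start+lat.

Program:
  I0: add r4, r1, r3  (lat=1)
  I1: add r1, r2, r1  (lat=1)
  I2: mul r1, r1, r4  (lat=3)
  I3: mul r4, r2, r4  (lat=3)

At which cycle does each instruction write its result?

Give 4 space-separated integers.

Answer: 2 3 6 7

Derivation:
I0 add r4: issue@1 deps=(None,None) exec_start@1 write@2
I1 add r1: issue@2 deps=(None,None) exec_start@2 write@3
I2 mul r1: issue@3 deps=(1,0) exec_start@3 write@6
I3 mul r4: issue@4 deps=(None,0) exec_start@4 write@7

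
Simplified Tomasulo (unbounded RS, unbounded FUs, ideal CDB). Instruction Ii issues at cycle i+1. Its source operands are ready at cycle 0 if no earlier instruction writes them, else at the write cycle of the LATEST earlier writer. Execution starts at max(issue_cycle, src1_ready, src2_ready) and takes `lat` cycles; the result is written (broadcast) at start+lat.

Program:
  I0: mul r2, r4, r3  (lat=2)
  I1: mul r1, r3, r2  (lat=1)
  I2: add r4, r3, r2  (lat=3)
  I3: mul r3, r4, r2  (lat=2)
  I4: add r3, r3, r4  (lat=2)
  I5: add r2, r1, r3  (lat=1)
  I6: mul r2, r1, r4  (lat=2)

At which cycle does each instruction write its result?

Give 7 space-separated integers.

Answer: 3 4 6 8 10 11 9

Derivation:
I0 mul r2: issue@1 deps=(None,None) exec_start@1 write@3
I1 mul r1: issue@2 deps=(None,0) exec_start@3 write@4
I2 add r4: issue@3 deps=(None,0) exec_start@3 write@6
I3 mul r3: issue@4 deps=(2,0) exec_start@6 write@8
I4 add r3: issue@5 deps=(3,2) exec_start@8 write@10
I5 add r2: issue@6 deps=(1,4) exec_start@10 write@11
I6 mul r2: issue@7 deps=(1,2) exec_start@7 write@9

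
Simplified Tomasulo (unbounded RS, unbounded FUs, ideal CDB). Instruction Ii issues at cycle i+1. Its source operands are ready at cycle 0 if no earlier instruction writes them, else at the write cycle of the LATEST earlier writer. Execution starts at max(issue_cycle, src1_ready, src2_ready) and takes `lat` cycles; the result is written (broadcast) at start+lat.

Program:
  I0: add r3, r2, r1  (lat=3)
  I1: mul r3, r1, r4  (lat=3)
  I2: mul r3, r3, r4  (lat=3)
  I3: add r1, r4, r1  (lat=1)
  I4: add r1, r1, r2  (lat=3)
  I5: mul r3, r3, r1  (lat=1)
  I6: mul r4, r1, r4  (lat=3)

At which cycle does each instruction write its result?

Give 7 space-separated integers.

Answer: 4 5 8 5 8 9 11

Derivation:
I0 add r3: issue@1 deps=(None,None) exec_start@1 write@4
I1 mul r3: issue@2 deps=(None,None) exec_start@2 write@5
I2 mul r3: issue@3 deps=(1,None) exec_start@5 write@8
I3 add r1: issue@4 deps=(None,None) exec_start@4 write@5
I4 add r1: issue@5 deps=(3,None) exec_start@5 write@8
I5 mul r3: issue@6 deps=(2,4) exec_start@8 write@9
I6 mul r4: issue@7 deps=(4,None) exec_start@8 write@11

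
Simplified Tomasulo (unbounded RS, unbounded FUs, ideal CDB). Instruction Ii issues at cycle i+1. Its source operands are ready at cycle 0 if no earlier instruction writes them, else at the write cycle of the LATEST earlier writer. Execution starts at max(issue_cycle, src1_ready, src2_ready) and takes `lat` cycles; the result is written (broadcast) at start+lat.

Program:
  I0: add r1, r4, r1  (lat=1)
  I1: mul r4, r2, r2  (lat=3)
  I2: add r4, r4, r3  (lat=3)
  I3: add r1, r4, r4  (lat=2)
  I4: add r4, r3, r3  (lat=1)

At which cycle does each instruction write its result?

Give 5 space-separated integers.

Answer: 2 5 8 10 6

Derivation:
I0 add r1: issue@1 deps=(None,None) exec_start@1 write@2
I1 mul r4: issue@2 deps=(None,None) exec_start@2 write@5
I2 add r4: issue@3 deps=(1,None) exec_start@5 write@8
I3 add r1: issue@4 deps=(2,2) exec_start@8 write@10
I4 add r4: issue@5 deps=(None,None) exec_start@5 write@6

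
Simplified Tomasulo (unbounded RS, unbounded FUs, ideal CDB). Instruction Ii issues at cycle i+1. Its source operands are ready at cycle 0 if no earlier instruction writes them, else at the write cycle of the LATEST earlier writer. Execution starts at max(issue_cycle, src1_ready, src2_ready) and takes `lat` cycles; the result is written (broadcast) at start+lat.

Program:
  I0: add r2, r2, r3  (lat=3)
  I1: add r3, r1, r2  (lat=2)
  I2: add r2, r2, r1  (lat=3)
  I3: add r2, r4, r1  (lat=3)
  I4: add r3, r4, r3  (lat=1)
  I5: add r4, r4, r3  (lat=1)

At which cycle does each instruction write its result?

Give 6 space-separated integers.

I0 add r2: issue@1 deps=(None,None) exec_start@1 write@4
I1 add r3: issue@2 deps=(None,0) exec_start@4 write@6
I2 add r2: issue@3 deps=(0,None) exec_start@4 write@7
I3 add r2: issue@4 deps=(None,None) exec_start@4 write@7
I4 add r3: issue@5 deps=(None,1) exec_start@6 write@7
I5 add r4: issue@6 deps=(None,4) exec_start@7 write@8

Answer: 4 6 7 7 7 8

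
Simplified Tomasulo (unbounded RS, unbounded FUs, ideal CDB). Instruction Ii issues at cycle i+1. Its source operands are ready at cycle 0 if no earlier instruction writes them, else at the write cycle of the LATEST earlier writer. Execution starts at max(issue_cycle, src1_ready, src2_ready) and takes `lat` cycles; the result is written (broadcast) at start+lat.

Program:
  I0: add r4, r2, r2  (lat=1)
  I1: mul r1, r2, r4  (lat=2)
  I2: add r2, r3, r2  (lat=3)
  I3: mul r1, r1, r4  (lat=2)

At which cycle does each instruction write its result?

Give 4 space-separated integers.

Answer: 2 4 6 6

Derivation:
I0 add r4: issue@1 deps=(None,None) exec_start@1 write@2
I1 mul r1: issue@2 deps=(None,0) exec_start@2 write@4
I2 add r2: issue@3 deps=(None,None) exec_start@3 write@6
I3 mul r1: issue@4 deps=(1,0) exec_start@4 write@6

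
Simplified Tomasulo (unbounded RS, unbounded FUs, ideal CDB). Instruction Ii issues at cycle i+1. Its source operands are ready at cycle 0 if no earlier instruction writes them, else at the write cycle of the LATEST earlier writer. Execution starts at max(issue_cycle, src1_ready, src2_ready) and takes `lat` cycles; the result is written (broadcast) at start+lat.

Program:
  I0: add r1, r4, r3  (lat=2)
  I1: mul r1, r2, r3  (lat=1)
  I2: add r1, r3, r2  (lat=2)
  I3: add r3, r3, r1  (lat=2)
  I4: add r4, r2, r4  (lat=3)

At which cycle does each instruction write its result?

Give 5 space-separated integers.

Answer: 3 3 5 7 8

Derivation:
I0 add r1: issue@1 deps=(None,None) exec_start@1 write@3
I1 mul r1: issue@2 deps=(None,None) exec_start@2 write@3
I2 add r1: issue@3 deps=(None,None) exec_start@3 write@5
I3 add r3: issue@4 deps=(None,2) exec_start@5 write@7
I4 add r4: issue@5 deps=(None,None) exec_start@5 write@8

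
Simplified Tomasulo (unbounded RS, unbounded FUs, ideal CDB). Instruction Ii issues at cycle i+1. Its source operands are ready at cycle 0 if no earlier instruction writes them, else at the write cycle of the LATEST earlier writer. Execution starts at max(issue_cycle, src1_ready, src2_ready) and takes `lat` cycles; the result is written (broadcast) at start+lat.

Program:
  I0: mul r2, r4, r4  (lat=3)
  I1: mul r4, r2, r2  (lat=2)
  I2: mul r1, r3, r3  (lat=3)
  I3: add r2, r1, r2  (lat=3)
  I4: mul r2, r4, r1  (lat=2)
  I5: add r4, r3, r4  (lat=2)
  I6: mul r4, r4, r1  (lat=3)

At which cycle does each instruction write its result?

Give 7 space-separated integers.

Answer: 4 6 6 9 8 8 11

Derivation:
I0 mul r2: issue@1 deps=(None,None) exec_start@1 write@4
I1 mul r4: issue@2 deps=(0,0) exec_start@4 write@6
I2 mul r1: issue@3 deps=(None,None) exec_start@3 write@6
I3 add r2: issue@4 deps=(2,0) exec_start@6 write@9
I4 mul r2: issue@5 deps=(1,2) exec_start@6 write@8
I5 add r4: issue@6 deps=(None,1) exec_start@6 write@8
I6 mul r4: issue@7 deps=(5,2) exec_start@8 write@11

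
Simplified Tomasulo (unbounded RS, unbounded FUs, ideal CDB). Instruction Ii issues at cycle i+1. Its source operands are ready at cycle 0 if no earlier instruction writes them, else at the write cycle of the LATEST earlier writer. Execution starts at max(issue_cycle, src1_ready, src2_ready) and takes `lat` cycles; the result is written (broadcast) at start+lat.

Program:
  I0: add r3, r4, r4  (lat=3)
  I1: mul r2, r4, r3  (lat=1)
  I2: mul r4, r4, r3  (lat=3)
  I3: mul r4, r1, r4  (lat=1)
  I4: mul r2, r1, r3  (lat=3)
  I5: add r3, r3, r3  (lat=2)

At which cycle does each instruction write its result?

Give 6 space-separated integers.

I0 add r3: issue@1 deps=(None,None) exec_start@1 write@4
I1 mul r2: issue@2 deps=(None,0) exec_start@4 write@5
I2 mul r4: issue@3 deps=(None,0) exec_start@4 write@7
I3 mul r4: issue@4 deps=(None,2) exec_start@7 write@8
I4 mul r2: issue@5 deps=(None,0) exec_start@5 write@8
I5 add r3: issue@6 deps=(0,0) exec_start@6 write@8

Answer: 4 5 7 8 8 8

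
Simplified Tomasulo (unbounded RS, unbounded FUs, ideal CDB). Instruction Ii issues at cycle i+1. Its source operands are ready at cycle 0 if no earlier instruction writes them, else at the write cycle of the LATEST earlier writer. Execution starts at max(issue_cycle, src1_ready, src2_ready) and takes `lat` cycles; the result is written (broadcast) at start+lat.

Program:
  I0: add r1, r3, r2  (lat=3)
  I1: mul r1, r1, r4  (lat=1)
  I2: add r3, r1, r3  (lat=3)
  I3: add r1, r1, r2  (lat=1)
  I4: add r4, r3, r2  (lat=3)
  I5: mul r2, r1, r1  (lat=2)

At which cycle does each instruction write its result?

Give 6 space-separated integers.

Answer: 4 5 8 6 11 8

Derivation:
I0 add r1: issue@1 deps=(None,None) exec_start@1 write@4
I1 mul r1: issue@2 deps=(0,None) exec_start@4 write@5
I2 add r3: issue@3 deps=(1,None) exec_start@5 write@8
I3 add r1: issue@4 deps=(1,None) exec_start@5 write@6
I4 add r4: issue@5 deps=(2,None) exec_start@8 write@11
I5 mul r2: issue@6 deps=(3,3) exec_start@6 write@8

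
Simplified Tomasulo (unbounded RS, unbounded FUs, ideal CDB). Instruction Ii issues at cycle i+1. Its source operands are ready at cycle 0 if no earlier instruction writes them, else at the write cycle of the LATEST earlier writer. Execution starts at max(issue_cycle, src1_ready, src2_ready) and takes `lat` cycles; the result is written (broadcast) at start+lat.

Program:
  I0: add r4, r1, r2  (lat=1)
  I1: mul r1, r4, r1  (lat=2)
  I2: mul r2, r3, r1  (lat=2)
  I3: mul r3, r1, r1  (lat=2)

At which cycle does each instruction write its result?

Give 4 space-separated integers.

Answer: 2 4 6 6

Derivation:
I0 add r4: issue@1 deps=(None,None) exec_start@1 write@2
I1 mul r1: issue@2 deps=(0,None) exec_start@2 write@4
I2 mul r2: issue@3 deps=(None,1) exec_start@4 write@6
I3 mul r3: issue@4 deps=(1,1) exec_start@4 write@6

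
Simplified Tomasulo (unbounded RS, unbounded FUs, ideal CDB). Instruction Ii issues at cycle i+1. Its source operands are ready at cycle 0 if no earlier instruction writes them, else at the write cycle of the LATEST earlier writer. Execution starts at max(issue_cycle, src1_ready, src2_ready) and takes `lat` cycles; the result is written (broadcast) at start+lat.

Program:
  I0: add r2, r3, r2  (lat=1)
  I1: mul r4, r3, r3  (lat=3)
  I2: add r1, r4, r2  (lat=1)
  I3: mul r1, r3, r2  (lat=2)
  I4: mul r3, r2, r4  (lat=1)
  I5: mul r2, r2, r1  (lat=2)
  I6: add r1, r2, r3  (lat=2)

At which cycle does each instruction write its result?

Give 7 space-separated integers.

I0 add r2: issue@1 deps=(None,None) exec_start@1 write@2
I1 mul r4: issue@2 deps=(None,None) exec_start@2 write@5
I2 add r1: issue@3 deps=(1,0) exec_start@5 write@6
I3 mul r1: issue@4 deps=(None,0) exec_start@4 write@6
I4 mul r3: issue@5 deps=(0,1) exec_start@5 write@6
I5 mul r2: issue@6 deps=(0,3) exec_start@6 write@8
I6 add r1: issue@7 deps=(5,4) exec_start@8 write@10

Answer: 2 5 6 6 6 8 10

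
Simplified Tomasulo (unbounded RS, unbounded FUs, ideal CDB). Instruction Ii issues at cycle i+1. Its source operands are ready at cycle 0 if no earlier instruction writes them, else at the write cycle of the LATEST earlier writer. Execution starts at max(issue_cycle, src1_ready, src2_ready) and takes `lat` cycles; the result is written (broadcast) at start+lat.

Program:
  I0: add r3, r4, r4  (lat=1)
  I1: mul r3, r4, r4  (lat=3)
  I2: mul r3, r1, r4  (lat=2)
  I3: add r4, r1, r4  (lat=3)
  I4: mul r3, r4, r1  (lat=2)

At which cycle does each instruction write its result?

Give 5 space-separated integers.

I0 add r3: issue@1 deps=(None,None) exec_start@1 write@2
I1 mul r3: issue@2 deps=(None,None) exec_start@2 write@5
I2 mul r3: issue@3 deps=(None,None) exec_start@3 write@5
I3 add r4: issue@4 deps=(None,None) exec_start@4 write@7
I4 mul r3: issue@5 deps=(3,None) exec_start@7 write@9

Answer: 2 5 5 7 9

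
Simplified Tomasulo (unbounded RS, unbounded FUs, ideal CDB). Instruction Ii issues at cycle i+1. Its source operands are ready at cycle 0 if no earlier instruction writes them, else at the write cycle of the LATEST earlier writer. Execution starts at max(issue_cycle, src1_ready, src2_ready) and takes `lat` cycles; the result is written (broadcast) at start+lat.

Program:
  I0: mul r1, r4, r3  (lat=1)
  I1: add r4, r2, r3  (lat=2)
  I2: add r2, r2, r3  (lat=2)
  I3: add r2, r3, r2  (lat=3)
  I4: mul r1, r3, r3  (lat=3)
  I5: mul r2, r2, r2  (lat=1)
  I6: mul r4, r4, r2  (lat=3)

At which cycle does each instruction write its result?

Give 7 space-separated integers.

I0 mul r1: issue@1 deps=(None,None) exec_start@1 write@2
I1 add r4: issue@2 deps=(None,None) exec_start@2 write@4
I2 add r2: issue@3 deps=(None,None) exec_start@3 write@5
I3 add r2: issue@4 deps=(None,2) exec_start@5 write@8
I4 mul r1: issue@5 deps=(None,None) exec_start@5 write@8
I5 mul r2: issue@6 deps=(3,3) exec_start@8 write@9
I6 mul r4: issue@7 deps=(1,5) exec_start@9 write@12

Answer: 2 4 5 8 8 9 12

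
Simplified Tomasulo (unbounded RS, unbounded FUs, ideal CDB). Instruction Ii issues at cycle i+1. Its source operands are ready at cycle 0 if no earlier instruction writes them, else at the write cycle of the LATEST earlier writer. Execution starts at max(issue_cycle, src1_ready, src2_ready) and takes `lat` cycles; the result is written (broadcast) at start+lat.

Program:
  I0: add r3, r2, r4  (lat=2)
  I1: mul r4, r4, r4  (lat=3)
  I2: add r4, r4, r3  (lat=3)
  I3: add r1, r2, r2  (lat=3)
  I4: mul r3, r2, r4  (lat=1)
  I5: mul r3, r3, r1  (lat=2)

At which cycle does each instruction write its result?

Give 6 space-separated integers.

Answer: 3 5 8 7 9 11

Derivation:
I0 add r3: issue@1 deps=(None,None) exec_start@1 write@3
I1 mul r4: issue@2 deps=(None,None) exec_start@2 write@5
I2 add r4: issue@3 deps=(1,0) exec_start@5 write@8
I3 add r1: issue@4 deps=(None,None) exec_start@4 write@7
I4 mul r3: issue@5 deps=(None,2) exec_start@8 write@9
I5 mul r3: issue@6 deps=(4,3) exec_start@9 write@11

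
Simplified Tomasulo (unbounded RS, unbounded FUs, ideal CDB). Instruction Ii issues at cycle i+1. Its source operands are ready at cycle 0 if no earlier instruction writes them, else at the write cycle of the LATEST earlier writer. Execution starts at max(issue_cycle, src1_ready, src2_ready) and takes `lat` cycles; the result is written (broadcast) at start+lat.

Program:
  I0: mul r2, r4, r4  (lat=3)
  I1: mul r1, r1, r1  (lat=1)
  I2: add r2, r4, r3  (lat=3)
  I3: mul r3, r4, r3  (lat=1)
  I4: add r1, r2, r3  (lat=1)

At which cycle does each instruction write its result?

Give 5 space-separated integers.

Answer: 4 3 6 5 7

Derivation:
I0 mul r2: issue@1 deps=(None,None) exec_start@1 write@4
I1 mul r1: issue@2 deps=(None,None) exec_start@2 write@3
I2 add r2: issue@3 deps=(None,None) exec_start@3 write@6
I3 mul r3: issue@4 deps=(None,None) exec_start@4 write@5
I4 add r1: issue@5 deps=(2,3) exec_start@6 write@7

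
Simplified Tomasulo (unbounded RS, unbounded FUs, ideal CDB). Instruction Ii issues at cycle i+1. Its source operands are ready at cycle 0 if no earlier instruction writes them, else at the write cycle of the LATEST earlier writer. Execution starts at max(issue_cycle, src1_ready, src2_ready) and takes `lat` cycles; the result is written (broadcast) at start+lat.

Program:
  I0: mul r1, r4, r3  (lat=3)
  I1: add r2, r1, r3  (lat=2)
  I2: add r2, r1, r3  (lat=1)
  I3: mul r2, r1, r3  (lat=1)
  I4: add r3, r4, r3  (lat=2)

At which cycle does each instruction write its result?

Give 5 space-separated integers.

I0 mul r1: issue@1 deps=(None,None) exec_start@1 write@4
I1 add r2: issue@2 deps=(0,None) exec_start@4 write@6
I2 add r2: issue@3 deps=(0,None) exec_start@4 write@5
I3 mul r2: issue@4 deps=(0,None) exec_start@4 write@5
I4 add r3: issue@5 deps=(None,None) exec_start@5 write@7

Answer: 4 6 5 5 7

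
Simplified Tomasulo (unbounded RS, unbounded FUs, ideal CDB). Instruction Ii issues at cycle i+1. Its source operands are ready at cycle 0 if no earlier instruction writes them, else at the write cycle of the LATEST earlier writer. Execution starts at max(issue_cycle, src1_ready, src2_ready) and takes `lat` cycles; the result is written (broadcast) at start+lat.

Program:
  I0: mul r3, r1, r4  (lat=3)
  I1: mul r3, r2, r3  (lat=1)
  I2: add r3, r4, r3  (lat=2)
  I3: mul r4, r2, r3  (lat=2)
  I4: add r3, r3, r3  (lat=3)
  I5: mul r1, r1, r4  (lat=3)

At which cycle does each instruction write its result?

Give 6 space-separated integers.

Answer: 4 5 7 9 10 12

Derivation:
I0 mul r3: issue@1 deps=(None,None) exec_start@1 write@4
I1 mul r3: issue@2 deps=(None,0) exec_start@4 write@5
I2 add r3: issue@3 deps=(None,1) exec_start@5 write@7
I3 mul r4: issue@4 deps=(None,2) exec_start@7 write@9
I4 add r3: issue@5 deps=(2,2) exec_start@7 write@10
I5 mul r1: issue@6 deps=(None,3) exec_start@9 write@12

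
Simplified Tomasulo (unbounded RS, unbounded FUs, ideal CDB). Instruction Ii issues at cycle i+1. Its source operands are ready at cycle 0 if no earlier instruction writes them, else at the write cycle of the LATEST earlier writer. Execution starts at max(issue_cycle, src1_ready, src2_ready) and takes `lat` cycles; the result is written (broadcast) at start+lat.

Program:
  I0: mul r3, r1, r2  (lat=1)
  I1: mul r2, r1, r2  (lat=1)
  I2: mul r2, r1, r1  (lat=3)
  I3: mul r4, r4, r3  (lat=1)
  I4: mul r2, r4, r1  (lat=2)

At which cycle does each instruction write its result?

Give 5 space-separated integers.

Answer: 2 3 6 5 7

Derivation:
I0 mul r3: issue@1 deps=(None,None) exec_start@1 write@2
I1 mul r2: issue@2 deps=(None,None) exec_start@2 write@3
I2 mul r2: issue@3 deps=(None,None) exec_start@3 write@6
I3 mul r4: issue@4 deps=(None,0) exec_start@4 write@5
I4 mul r2: issue@5 deps=(3,None) exec_start@5 write@7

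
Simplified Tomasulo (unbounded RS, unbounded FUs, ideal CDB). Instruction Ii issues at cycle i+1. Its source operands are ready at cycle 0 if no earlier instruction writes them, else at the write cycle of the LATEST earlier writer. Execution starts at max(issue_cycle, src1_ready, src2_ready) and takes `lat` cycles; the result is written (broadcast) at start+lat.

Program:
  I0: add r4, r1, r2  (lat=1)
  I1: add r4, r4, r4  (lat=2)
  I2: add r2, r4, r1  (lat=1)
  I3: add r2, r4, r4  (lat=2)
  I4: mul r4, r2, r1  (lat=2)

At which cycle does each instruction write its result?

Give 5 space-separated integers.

Answer: 2 4 5 6 8

Derivation:
I0 add r4: issue@1 deps=(None,None) exec_start@1 write@2
I1 add r4: issue@2 deps=(0,0) exec_start@2 write@4
I2 add r2: issue@3 deps=(1,None) exec_start@4 write@5
I3 add r2: issue@4 deps=(1,1) exec_start@4 write@6
I4 mul r4: issue@5 deps=(3,None) exec_start@6 write@8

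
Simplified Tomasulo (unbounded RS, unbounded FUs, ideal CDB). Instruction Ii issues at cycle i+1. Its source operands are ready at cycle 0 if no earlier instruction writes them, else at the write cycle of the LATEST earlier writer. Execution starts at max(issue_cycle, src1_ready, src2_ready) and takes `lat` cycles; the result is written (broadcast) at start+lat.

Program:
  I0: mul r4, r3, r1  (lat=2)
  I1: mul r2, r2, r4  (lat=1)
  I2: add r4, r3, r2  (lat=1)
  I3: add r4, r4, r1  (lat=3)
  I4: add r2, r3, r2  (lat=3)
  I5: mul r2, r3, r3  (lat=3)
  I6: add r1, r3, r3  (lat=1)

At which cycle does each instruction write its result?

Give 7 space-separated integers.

Answer: 3 4 5 8 8 9 8

Derivation:
I0 mul r4: issue@1 deps=(None,None) exec_start@1 write@3
I1 mul r2: issue@2 deps=(None,0) exec_start@3 write@4
I2 add r4: issue@3 deps=(None,1) exec_start@4 write@5
I3 add r4: issue@4 deps=(2,None) exec_start@5 write@8
I4 add r2: issue@5 deps=(None,1) exec_start@5 write@8
I5 mul r2: issue@6 deps=(None,None) exec_start@6 write@9
I6 add r1: issue@7 deps=(None,None) exec_start@7 write@8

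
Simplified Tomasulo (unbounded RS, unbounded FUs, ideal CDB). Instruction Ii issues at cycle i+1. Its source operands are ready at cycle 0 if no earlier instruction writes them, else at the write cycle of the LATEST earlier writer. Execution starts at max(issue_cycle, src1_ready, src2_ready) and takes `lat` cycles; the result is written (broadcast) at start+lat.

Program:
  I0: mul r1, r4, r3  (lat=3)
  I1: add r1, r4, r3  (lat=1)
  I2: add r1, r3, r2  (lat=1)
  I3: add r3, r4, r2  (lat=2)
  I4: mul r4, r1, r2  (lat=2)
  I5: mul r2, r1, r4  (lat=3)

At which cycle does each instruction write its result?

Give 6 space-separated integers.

Answer: 4 3 4 6 7 10

Derivation:
I0 mul r1: issue@1 deps=(None,None) exec_start@1 write@4
I1 add r1: issue@2 deps=(None,None) exec_start@2 write@3
I2 add r1: issue@3 deps=(None,None) exec_start@3 write@4
I3 add r3: issue@4 deps=(None,None) exec_start@4 write@6
I4 mul r4: issue@5 deps=(2,None) exec_start@5 write@7
I5 mul r2: issue@6 deps=(2,4) exec_start@7 write@10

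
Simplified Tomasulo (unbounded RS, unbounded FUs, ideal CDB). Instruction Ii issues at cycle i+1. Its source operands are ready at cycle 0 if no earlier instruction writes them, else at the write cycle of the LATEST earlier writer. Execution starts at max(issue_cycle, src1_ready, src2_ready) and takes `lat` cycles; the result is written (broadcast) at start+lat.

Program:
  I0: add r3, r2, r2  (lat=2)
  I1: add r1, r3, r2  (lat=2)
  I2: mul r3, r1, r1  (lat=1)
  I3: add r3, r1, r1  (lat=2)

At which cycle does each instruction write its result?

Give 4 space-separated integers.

Answer: 3 5 6 7

Derivation:
I0 add r3: issue@1 deps=(None,None) exec_start@1 write@3
I1 add r1: issue@2 deps=(0,None) exec_start@3 write@5
I2 mul r3: issue@3 deps=(1,1) exec_start@5 write@6
I3 add r3: issue@4 deps=(1,1) exec_start@5 write@7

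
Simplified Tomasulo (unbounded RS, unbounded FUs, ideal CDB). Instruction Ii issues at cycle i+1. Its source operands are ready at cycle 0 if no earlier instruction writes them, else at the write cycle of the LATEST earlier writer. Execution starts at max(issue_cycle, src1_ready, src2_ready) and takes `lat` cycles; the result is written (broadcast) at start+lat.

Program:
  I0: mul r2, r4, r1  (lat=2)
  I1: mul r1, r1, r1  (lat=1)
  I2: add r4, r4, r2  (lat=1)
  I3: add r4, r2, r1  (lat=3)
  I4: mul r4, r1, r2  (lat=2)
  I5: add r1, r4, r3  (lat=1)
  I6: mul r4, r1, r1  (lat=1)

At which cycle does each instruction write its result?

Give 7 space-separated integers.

I0 mul r2: issue@1 deps=(None,None) exec_start@1 write@3
I1 mul r1: issue@2 deps=(None,None) exec_start@2 write@3
I2 add r4: issue@3 deps=(None,0) exec_start@3 write@4
I3 add r4: issue@4 deps=(0,1) exec_start@4 write@7
I4 mul r4: issue@5 deps=(1,0) exec_start@5 write@7
I5 add r1: issue@6 deps=(4,None) exec_start@7 write@8
I6 mul r4: issue@7 deps=(5,5) exec_start@8 write@9

Answer: 3 3 4 7 7 8 9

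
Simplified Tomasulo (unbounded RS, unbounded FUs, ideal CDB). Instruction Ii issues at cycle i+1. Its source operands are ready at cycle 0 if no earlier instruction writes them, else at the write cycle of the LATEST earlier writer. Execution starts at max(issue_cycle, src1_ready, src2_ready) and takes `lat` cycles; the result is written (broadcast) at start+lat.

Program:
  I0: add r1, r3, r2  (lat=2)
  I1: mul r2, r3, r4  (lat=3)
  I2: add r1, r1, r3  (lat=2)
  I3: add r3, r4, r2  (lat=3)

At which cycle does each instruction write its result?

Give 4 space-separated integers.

Answer: 3 5 5 8

Derivation:
I0 add r1: issue@1 deps=(None,None) exec_start@1 write@3
I1 mul r2: issue@2 deps=(None,None) exec_start@2 write@5
I2 add r1: issue@3 deps=(0,None) exec_start@3 write@5
I3 add r3: issue@4 deps=(None,1) exec_start@5 write@8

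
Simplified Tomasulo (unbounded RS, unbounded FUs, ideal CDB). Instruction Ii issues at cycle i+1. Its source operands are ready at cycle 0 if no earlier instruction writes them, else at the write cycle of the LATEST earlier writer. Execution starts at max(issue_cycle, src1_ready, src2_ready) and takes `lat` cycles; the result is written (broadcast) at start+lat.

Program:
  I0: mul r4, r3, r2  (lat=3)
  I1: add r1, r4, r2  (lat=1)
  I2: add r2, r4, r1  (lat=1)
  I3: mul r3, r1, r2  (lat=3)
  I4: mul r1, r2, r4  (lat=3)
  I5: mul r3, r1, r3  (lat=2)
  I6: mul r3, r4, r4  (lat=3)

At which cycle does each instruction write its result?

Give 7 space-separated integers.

I0 mul r4: issue@1 deps=(None,None) exec_start@1 write@4
I1 add r1: issue@2 deps=(0,None) exec_start@4 write@5
I2 add r2: issue@3 deps=(0,1) exec_start@5 write@6
I3 mul r3: issue@4 deps=(1,2) exec_start@6 write@9
I4 mul r1: issue@5 deps=(2,0) exec_start@6 write@9
I5 mul r3: issue@6 deps=(4,3) exec_start@9 write@11
I6 mul r3: issue@7 deps=(0,0) exec_start@7 write@10

Answer: 4 5 6 9 9 11 10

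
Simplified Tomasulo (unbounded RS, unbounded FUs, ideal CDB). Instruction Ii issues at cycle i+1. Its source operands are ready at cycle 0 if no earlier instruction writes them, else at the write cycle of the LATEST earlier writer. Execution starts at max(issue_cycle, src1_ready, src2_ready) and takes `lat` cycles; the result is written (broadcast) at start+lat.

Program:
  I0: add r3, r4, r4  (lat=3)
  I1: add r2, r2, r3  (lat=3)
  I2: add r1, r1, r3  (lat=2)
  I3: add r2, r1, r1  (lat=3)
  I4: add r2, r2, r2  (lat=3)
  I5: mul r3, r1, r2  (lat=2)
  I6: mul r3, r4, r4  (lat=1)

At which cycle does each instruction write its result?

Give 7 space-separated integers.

Answer: 4 7 6 9 12 14 8

Derivation:
I0 add r3: issue@1 deps=(None,None) exec_start@1 write@4
I1 add r2: issue@2 deps=(None,0) exec_start@4 write@7
I2 add r1: issue@3 deps=(None,0) exec_start@4 write@6
I3 add r2: issue@4 deps=(2,2) exec_start@6 write@9
I4 add r2: issue@5 deps=(3,3) exec_start@9 write@12
I5 mul r3: issue@6 deps=(2,4) exec_start@12 write@14
I6 mul r3: issue@7 deps=(None,None) exec_start@7 write@8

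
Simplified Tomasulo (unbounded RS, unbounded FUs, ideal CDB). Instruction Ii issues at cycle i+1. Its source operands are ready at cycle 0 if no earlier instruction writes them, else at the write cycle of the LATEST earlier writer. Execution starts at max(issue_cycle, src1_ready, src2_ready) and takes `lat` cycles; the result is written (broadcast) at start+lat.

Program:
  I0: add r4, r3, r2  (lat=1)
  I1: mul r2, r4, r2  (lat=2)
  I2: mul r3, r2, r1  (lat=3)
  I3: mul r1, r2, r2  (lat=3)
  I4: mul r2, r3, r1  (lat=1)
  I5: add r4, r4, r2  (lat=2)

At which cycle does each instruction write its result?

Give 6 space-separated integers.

I0 add r4: issue@1 deps=(None,None) exec_start@1 write@2
I1 mul r2: issue@2 deps=(0,None) exec_start@2 write@4
I2 mul r3: issue@3 deps=(1,None) exec_start@4 write@7
I3 mul r1: issue@4 deps=(1,1) exec_start@4 write@7
I4 mul r2: issue@5 deps=(2,3) exec_start@7 write@8
I5 add r4: issue@6 deps=(0,4) exec_start@8 write@10

Answer: 2 4 7 7 8 10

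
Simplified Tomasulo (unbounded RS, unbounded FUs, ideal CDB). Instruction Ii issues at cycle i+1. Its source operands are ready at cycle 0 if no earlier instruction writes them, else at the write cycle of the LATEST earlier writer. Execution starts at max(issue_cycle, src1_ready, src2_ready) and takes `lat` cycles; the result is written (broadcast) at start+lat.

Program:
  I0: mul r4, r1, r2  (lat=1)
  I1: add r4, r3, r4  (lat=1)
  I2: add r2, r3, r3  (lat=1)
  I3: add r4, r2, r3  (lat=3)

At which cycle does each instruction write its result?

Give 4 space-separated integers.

Answer: 2 3 4 7

Derivation:
I0 mul r4: issue@1 deps=(None,None) exec_start@1 write@2
I1 add r4: issue@2 deps=(None,0) exec_start@2 write@3
I2 add r2: issue@3 deps=(None,None) exec_start@3 write@4
I3 add r4: issue@4 deps=(2,None) exec_start@4 write@7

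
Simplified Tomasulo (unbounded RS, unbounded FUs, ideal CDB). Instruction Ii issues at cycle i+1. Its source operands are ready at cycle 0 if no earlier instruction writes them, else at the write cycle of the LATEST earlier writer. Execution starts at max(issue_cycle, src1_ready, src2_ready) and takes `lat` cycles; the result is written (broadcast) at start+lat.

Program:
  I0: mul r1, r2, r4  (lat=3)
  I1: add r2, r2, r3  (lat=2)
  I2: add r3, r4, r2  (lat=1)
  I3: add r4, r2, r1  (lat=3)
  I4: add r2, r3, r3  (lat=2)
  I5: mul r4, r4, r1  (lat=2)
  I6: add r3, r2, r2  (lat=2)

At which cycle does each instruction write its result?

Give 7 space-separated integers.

I0 mul r1: issue@1 deps=(None,None) exec_start@1 write@4
I1 add r2: issue@2 deps=(None,None) exec_start@2 write@4
I2 add r3: issue@3 deps=(None,1) exec_start@4 write@5
I3 add r4: issue@4 deps=(1,0) exec_start@4 write@7
I4 add r2: issue@5 deps=(2,2) exec_start@5 write@7
I5 mul r4: issue@6 deps=(3,0) exec_start@7 write@9
I6 add r3: issue@7 deps=(4,4) exec_start@7 write@9

Answer: 4 4 5 7 7 9 9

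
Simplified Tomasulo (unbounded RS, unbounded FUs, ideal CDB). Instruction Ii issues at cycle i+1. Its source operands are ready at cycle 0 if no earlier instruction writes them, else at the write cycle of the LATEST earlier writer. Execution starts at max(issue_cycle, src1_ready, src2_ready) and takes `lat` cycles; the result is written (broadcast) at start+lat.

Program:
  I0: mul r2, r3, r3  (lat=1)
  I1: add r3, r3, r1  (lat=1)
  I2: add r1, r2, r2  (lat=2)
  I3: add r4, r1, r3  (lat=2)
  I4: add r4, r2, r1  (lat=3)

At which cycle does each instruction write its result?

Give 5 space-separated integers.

I0 mul r2: issue@1 deps=(None,None) exec_start@1 write@2
I1 add r3: issue@2 deps=(None,None) exec_start@2 write@3
I2 add r1: issue@3 deps=(0,0) exec_start@3 write@5
I3 add r4: issue@4 deps=(2,1) exec_start@5 write@7
I4 add r4: issue@5 deps=(0,2) exec_start@5 write@8

Answer: 2 3 5 7 8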